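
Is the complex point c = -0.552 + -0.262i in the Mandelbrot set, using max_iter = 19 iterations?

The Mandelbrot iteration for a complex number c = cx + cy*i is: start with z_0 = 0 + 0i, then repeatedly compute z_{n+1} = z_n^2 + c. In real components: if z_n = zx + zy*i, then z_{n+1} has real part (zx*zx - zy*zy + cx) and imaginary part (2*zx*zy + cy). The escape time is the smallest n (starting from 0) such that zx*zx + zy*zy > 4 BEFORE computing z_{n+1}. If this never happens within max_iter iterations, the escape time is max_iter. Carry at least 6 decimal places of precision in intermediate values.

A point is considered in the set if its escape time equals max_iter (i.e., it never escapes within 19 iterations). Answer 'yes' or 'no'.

z_0 = 0 + 0i, c = -0.5520 + -0.2620i
Iter 1: z = -0.5520 + -0.2620i, |z|^2 = 0.3733
Iter 2: z = -0.3159 + 0.0272i, |z|^2 = 0.1006
Iter 3: z = -0.4529 + -0.2792i, |z|^2 = 0.2831
Iter 4: z = -0.4248 + -0.0091i, |z|^2 = 0.1806
Iter 5: z = -0.3716 + -0.2543i, |z|^2 = 0.2028
Iter 6: z = -0.4786 + -0.0730i, |z|^2 = 0.2344
Iter 7: z = -0.3283 + -0.1921i, |z|^2 = 0.1447
Iter 8: z = -0.4811 + -0.1359i, |z|^2 = 0.2499
Iter 9: z = -0.3390 + -0.1313i, |z|^2 = 0.1321
Iter 10: z = -0.4543 + -0.1730i, |z|^2 = 0.2363
Iter 11: z = -0.3755 + -0.1048i, |z|^2 = 0.1520
Iter 12: z = -0.4220 + -0.1833i, |z|^2 = 0.2117
Iter 13: z = -0.4075 + -0.1073i, |z|^2 = 0.1776
Iter 14: z = -0.3974 + -0.1745i, |z|^2 = 0.1884
Iter 15: z = -0.4245 + -0.1233i, |z|^2 = 0.1954
Iter 16: z = -0.3870 + -0.1573i, |z|^2 = 0.1745
Iter 17: z = -0.4270 + -0.1402i, |z|^2 = 0.2020
Iter 18: z = -0.3893 + -0.1423i, |z|^2 = 0.1718
Did not escape in 19 iterations → in set

Answer: yes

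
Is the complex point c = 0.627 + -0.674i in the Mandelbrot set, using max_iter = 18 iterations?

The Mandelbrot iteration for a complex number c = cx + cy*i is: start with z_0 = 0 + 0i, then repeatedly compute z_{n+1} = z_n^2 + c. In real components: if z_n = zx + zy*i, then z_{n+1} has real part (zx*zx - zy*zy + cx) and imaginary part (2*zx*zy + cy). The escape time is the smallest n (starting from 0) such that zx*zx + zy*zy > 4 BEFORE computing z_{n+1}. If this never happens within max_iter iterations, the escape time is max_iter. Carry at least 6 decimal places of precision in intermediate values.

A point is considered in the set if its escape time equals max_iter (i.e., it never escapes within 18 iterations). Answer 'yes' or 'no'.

z_0 = 0 + 0i, c = 0.6270 + -0.6740i
Iter 1: z = 0.6270 + -0.6740i, |z|^2 = 0.8474
Iter 2: z = 0.5659 + -1.5192i, |z|^2 = 2.6281
Iter 3: z = -1.3608 + -2.3933i, |z|^2 = 7.5795
Escaped at iteration 3

Answer: no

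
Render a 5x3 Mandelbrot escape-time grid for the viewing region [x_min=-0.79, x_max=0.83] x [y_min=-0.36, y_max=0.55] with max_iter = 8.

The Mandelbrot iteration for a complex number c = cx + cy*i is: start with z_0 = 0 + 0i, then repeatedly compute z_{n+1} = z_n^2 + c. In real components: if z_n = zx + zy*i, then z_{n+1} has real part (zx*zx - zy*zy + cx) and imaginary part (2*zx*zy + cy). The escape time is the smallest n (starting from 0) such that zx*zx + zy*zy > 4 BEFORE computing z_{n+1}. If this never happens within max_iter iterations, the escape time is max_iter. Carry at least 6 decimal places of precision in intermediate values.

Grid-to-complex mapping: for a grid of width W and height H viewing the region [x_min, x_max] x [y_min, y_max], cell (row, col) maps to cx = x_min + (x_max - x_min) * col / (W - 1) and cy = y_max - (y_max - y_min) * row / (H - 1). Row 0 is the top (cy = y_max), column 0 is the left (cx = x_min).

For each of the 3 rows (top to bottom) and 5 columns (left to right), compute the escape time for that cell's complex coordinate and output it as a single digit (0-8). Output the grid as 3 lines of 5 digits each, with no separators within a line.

(row=0, col=0): c = -0.7900 + 0.5500i → escape time 6
(row=0, col=1): c = -0.3850 + 0.5500i → escape time 8
(row=0, col=2): c = 0.0200 + 0.5500i → escape time 8
(row=0, col=3): c = 0.4250 + 0.5500i → escape time 6
(row=0, col=4): c = 0.8300 + 0.5500i → escape time 3
(row=1, col=0): c = -0.7900 + 0.0950i → escape time 8
(row=1, col=1): c = -0.3850 + 0.0950i → escape time 8
(row=1, col=2): c = 0.0200 + 0.0950i → escape time 8
(row=1, col=3): c = 0.4250 + 0.0950i → escape time 6
(row=1, col=4): c = 0.8300 + 0.0950i → escape time 3
(row=2, col=0): c = -0.7900 + -0.3600i → escape time 8
(row=2, col=1): c = -0.3850 + -0.3600i → escape time 8
(row=2, col=2): c = 0.0200 + -0.3600i → escape time 8
(row=2, col=3): c = 0.4250 + -0.3600i → escape time 8
(row=2, col=4): c = 0.8300 + -0.3600i → escape time 3

Answer: 68863
88863
88883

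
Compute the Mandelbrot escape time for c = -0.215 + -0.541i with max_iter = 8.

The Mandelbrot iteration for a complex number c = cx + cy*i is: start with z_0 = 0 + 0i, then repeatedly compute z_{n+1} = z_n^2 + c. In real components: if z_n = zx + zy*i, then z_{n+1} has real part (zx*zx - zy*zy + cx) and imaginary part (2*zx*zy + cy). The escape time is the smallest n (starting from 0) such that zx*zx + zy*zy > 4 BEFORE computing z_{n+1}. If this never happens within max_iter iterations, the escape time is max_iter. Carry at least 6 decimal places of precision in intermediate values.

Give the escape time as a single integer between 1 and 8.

Answer: 8

Derivation:
z_0 = 0 + 0i, c = -0.2150 + -0.5410i
Iter 1: z = -0.2150 + -0.5410i, |z|^2 = 0.3389
Iter 2: z = -0.4615 + -0.3084i, |z|^2 = 0.3080
Iter 3: z = -0.0972 + -0.2564i, |z|^2 = 0.0752
Iter 4: z = -0.2713 + -0.4912i, |z|^2 = 0.3149
Iter 5: z = -0.3827 + -0.2745i, |z|^2 = 0.2218
Iter 6: z = -0.1439 + -0.3309i, |z|^2 = 0.1302
Iter 7: z = -0.3038 + -0.4457i, |z|^2 = 0.2910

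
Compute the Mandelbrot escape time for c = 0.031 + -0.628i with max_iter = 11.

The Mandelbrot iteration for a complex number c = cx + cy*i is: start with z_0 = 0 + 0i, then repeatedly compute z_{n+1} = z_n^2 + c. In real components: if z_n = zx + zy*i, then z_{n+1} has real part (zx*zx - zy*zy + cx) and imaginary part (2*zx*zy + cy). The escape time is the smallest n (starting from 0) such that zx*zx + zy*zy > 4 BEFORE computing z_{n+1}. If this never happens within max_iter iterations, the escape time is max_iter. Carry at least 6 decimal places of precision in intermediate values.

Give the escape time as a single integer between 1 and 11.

z_0 = 0 + 0i, c = 0.0310 + -0.6280i
Iter 1: z = 0.0310 + -0.6280i, |z|^2 = 0.3953
Iter 2: z = -0.3624 + -0.6669i, |z|^2 = 0.5762
Iter 3: z = -0.2825 + -0.1446i, |z|^2 = 0.1007
Iter 4: z = 0.0899 + -0.5463i, |z|^2 = 0.3066
Iter 5: z = -0.2594 + -0.7262i, |z|^2 = 0.5947
Iter 6: z = -0.4291 + -0.2512i, |z|^2 = 0.2472
Iter 7: z = 0.1520 + -0.4124i, |z|^2 = 0.1932
Iter 8: z = -0.1160 + -0.7534i, |z|^2 = 0.5810
Iter 9: z = -0.5231 + -0.4533i, |z|^2 = 0.4791
Iter 10: z = 0.0992 + -0.1538i, |z|^2 = 0.0335

Answer: 11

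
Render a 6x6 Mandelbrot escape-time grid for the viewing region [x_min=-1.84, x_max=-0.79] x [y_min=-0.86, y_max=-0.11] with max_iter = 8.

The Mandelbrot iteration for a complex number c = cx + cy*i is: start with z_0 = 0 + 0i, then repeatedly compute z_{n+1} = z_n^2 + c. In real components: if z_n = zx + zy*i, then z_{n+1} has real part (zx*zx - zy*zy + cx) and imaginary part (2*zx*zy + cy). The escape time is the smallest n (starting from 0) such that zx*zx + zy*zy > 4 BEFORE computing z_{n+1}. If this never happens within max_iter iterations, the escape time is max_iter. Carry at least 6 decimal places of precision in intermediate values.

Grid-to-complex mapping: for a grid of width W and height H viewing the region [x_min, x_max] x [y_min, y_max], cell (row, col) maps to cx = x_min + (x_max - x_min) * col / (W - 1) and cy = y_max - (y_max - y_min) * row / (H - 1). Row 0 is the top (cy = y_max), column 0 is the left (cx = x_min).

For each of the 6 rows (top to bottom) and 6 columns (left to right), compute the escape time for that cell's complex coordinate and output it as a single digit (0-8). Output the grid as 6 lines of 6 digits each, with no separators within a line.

(row=0, col=0): c = -1.8400 + -0.1100i → escape time 4
(row=0, col=1): c = -1.6300 + -0.1100i → escape time 6
(row=0, col=2): c = -1.4200 + -0.1100i → escape time 8
(row=0, col=3): c = -1.2100 + -0.1100i → escape time 8
(row=0, col=4): c = -1.0000 + -0.1100i → escape time 8
(row=0, col=5): c = -0.7900 + -0.1100i → escape time 8
(row=1, col=0): c = -1.8400 + -0.2600i → escape time 4
(row=1, col=1): c = -1.6300 + -0.2600i → escape time 4
(row=1, col=2): c = -1.4200 + -0.2600i → escape time 5
(row=1, col=3): c = -1.2100 + -0.2600i → escape time 8
(row=1, col=4): c = -1.0000 + -0.2600i → escape time 8
(row=1, col=5): c = -0.7900 + -0.2600i → escape time 8
(row=2, col=0): c = -1.8400 + -0.4100i → escape time 3
(row=2, col=1): c = -1.6300 + -0.4100i → escape time 3
(row=2, col=2): c = -1.4200 + -0.4100i → escape time 4
(row=2, col=3): c = -1.2100 + -0.4100i → escape time 7
(row=2, col=4): c = -1.0000 + -0.4100i → escape time 7
(row=2, col=5): c = -0.7900 + -0.4100i → escape time 7
(row=3, col=0): c = -1.8400 + -0.5600i → escape time 3
(row=3, col=1): c = -1.6300 + -0.5600i → escape time 3
(row=3, col=2): c = -1.4200 + -0.5600i → escape time 3
(row=3, col=3): c = -1.2100 + -0.5600i → escape time 4
(row=3, col=4): c = -1.0000 + -0.5600i → escape time 5
(row=3, col=5): c = -0.7900 + -0.5600i → escape time 6
(row=4, col=0): c = -1.8400 + -0.7100i → escape time 2
(row=4, col=1): c = -1.6300 + -0.7100i → escape time 3
(row=4, col=2): c = -1.4200 + -0.7100i → escape time 3
(row=4, col=3): c = -1.2100 + -0.7100i → escape time 3
(row=4, col=4): c = -1.0000 + -0.7100i → escape time 4
(row=4, col=5): c = -0.7900 + -0.7100i → escape time 4
(row=5, col=0): c = -1.8400 + -0.8600i → escape time 1
(row=5, col=1): c = -1.6300 + -0.8600i → escape time 3
(row=5, col=2): c = -1.4200 + -0.8600i → escape time 3
(row=5, col=3): c = -1.2100 + -0.8600i → escape time 3
(row=5, col=4): c = -1.0000 + -0.8600i → escape time 3
(row=5, col=5): c = -0.7900 + -0.8600i → escape time 4

Answer: 468888
445888
334777
333456
233344
133334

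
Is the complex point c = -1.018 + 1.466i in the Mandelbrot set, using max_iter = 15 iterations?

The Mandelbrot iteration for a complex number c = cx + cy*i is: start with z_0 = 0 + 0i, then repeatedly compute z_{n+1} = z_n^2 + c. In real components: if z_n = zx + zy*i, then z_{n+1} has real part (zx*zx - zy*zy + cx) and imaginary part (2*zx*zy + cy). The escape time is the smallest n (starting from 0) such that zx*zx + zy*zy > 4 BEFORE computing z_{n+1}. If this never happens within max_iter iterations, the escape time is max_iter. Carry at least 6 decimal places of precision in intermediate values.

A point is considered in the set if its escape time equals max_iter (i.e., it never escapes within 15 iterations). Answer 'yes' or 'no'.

z_0 = 0 + 0i, c = -1.0180 + 1.4660i
Iter 1: z = -1.0180 + 1.4660i, |z|^2 = 3.1855
Iter 2: z = -2.1308 + -1.5188i, |z|^2 = 6.8471
Escaped at iteration 2

Answer: no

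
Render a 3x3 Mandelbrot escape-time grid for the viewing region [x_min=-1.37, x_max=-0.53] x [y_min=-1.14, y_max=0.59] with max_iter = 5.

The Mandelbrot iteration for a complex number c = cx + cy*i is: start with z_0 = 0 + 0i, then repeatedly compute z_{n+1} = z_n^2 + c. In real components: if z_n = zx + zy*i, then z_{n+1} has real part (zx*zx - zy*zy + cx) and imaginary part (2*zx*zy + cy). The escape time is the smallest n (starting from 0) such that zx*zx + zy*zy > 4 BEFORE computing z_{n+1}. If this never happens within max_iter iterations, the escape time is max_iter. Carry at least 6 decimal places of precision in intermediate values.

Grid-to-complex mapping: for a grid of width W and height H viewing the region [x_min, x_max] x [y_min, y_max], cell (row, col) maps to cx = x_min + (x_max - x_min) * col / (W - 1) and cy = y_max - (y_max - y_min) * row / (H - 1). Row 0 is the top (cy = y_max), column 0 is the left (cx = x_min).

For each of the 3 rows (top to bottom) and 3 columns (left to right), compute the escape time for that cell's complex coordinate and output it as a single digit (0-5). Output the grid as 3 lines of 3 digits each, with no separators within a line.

Answer: 355
555
233

Derivation:
(row=0, col=0): c = -1.3700 + 0.5900i → escape time 3
(row=0, col=1): c = -0.9500 + 0.5900i → escape time 5
(row=0, col=2): c = -0.5300 + 0.5900i → escape time 5
(row=1, col=0): c = -1.3700 + -0.2750i → escape time 5
(row=1, col=1): c = -0.9500 + -0.2750i → escape time 5
(row=1, col=2): c = -0.5300 + -0.2750i → escape time 5
(row=2, col=0): c = -1.3700 + -1.1400i → escape time 2
(row=2, col=1): c = -0.9500 + -1.1400i → escape time 3
(row=2, col=2): c = -0.5300 + -1.1400i → escape time 3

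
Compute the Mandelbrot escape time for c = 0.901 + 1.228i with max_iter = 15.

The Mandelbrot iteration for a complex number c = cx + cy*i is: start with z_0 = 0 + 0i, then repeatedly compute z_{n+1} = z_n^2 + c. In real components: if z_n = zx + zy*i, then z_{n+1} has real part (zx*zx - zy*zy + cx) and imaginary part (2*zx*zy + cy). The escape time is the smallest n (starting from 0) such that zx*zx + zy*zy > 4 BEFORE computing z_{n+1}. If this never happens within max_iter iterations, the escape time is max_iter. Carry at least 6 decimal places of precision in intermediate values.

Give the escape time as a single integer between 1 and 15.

z_0 = 0 + 0i, c = 0.9010 + 1.2280i
Iter 1: z = 0.9010 + 1.2280i, |z|^2 = 2.3198
Iter 2: z = 0.2048 + 3.4409i, |z|^2 = 11.8814
Escaped at iteration 2

Answer: 2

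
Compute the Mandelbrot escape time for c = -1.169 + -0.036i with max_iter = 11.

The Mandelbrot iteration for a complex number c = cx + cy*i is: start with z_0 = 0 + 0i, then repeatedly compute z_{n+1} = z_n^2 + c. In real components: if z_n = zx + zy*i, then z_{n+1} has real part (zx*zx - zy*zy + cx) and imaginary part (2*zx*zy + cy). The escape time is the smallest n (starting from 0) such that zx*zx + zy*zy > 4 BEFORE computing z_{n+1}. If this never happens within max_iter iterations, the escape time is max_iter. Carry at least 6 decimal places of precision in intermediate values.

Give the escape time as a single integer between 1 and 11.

z_0 = 0 + 0i, c = -1.1690 + -0.0360i
Iter 1: z = -1.1690 + -0.0360i, |z|^2 = 1.3679
Iter 2: z = 0.1963 + 0.0482i, |z|^2 = 0.0408
Iter 3: z = -1.1328 + -0.0171i, |z|^2 = 1.2835
Iter 4: z = 0.1139 + 0.0027i, |z|^2 = 0.0130
Iter 5: z = -1.1560 + -0.0354i, |z|^2 = 1.3376
Iter 6: z = 0.1661 + 0.0458i, |z|^2 = 0.0297
Iter 7: z = -1.1435 + -0.0208i, |z|^2 = 1.3080
Iter 8: z = 0.1381 + 0.0115i, |z|^2 = 0.0192
Iter 9: z = -1.1500 + -0.0328i, |z|^2 = 1.3237
Iter 10: z = 0.1525 + 0.0395i, |z|^2 = 0.0248

Answer: 11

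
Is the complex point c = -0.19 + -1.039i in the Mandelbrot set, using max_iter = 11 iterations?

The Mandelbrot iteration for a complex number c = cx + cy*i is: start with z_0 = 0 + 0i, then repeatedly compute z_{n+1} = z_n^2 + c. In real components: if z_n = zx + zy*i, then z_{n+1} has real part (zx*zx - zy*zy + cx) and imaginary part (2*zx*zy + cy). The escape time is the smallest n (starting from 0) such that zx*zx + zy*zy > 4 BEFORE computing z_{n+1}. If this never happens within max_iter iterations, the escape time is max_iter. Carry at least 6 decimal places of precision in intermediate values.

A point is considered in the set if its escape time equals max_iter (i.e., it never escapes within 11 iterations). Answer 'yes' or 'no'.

z_0 = 0 + 0i, c = -0.1900 + -1.0390i
Iter 1: z = -0.1900 + -1.0390i, |z|^2 = 1.1156
Iter 2: z = -1.2334 + -0.6442i, |z|^2 = 1.9363
Iter 3: z = 0.9164 + 0.5501i, |z|^2 = 1.1423
Iter 4: z = 0.3471 + -0.0308i, |z|^2 = 0.1214
Iter 5: z = -0.0705 + -1.0604i, |z|^2 = 1.1294
Iter 6: z = -1.3095 + -0.8896i, |z|^2 = 2.5061
Iter 7: z = 0.7335 + 1.2908i, |z|^2 = 2.2041
Iter 8: z = -1.3181 + 0.8545i, |z|^2 = 2.4676
Iter 9: z = 0.8172 + -3.2916i, |z|^2 = 11.5028
Escaped at iteration 9

Answer: no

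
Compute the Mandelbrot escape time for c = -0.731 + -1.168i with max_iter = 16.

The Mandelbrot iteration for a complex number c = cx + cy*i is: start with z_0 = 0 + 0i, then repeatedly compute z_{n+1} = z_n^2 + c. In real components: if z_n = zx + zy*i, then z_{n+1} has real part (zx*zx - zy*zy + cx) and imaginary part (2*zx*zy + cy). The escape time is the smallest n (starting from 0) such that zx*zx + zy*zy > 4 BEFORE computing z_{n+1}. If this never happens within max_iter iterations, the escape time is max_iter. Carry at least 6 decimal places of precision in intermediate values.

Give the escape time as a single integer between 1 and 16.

Answer: 3

Derivation:
z_0 = 0 + 0i, c = -0.7310 + -1.1680i
Iter 1: z = -0.7310 + -1.1680i, |z|^2 = 1.8986
Iter 2: z = -1.5609 + 0.5396i, |z|^2 = 2.7275
Iter 3: z = 1.4141 + -2.8525i, |z|^2 = 10.1366
Escaped at iteration 3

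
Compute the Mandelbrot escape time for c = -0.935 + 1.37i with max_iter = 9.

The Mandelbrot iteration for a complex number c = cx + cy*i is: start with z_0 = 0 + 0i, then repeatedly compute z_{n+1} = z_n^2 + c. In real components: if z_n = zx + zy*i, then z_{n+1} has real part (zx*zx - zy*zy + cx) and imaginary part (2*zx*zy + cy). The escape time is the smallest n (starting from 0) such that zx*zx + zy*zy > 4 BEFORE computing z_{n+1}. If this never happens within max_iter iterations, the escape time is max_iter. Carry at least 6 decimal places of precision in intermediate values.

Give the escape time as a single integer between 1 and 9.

Answer: 2

Derivation:
z_0 = 0 + 0i, c = -0.9350 + 1.3700i
Iter 1: z = -0.9350 + 1.3700i, |z|^2 = 2.7511
Iter 2: z = -1.9377 + -1.1919i, |z|^2 = 5.1752
Escaped at iteration 2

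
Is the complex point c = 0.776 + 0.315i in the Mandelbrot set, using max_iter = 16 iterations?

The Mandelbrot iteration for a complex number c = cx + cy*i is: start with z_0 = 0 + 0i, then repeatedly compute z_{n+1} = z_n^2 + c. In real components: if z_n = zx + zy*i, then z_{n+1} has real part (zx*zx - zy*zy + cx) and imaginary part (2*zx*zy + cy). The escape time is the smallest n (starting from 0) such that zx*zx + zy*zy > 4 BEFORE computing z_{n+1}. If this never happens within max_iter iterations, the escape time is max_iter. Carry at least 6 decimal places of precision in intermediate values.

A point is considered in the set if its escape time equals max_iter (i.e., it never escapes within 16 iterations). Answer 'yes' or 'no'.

z_0 = 0 + 0i, c = 0.7760 + 0.3150i
Iter 1: z = 0.7760 + 0.3150i, |z|^2 = 0.7014
Iter 2: z = 1.2790 + 0.8039i, |z|^2 = 2.2819
Iter 3: z = 1.7655 + 2.3712i, |z|^2 = 8.7398
Escaped at iteration 3

Answer: no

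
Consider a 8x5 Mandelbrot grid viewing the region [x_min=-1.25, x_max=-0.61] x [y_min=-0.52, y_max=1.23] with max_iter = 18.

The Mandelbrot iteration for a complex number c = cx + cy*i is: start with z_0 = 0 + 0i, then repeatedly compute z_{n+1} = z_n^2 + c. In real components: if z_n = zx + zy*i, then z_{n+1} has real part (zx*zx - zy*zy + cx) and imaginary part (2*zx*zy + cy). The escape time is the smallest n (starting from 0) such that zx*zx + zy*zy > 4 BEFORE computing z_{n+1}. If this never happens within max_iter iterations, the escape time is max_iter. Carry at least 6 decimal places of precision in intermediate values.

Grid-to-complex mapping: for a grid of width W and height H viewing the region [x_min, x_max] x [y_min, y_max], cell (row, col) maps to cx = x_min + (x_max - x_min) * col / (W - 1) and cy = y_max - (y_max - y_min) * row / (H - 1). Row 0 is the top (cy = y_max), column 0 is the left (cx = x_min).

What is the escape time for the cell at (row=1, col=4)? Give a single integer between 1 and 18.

Answer: 4

Derivation:
z_0 = 0 + 0i, c = -0.8843 + 0.7925i
Iter 1: z = -0.8843 + 0.7925i, |z|^2 = 1.4100
Iter 2: z = -0.7304 + -0.6091i, |z|^2 = 0.9045
Iter 3: z = -0.7218 + 1.6822i, |z|^2 = 3.3510
Iter 4: z = -3.1932 + -1.6361i, |z|^2 = 12.8731
Escaped at iteration 4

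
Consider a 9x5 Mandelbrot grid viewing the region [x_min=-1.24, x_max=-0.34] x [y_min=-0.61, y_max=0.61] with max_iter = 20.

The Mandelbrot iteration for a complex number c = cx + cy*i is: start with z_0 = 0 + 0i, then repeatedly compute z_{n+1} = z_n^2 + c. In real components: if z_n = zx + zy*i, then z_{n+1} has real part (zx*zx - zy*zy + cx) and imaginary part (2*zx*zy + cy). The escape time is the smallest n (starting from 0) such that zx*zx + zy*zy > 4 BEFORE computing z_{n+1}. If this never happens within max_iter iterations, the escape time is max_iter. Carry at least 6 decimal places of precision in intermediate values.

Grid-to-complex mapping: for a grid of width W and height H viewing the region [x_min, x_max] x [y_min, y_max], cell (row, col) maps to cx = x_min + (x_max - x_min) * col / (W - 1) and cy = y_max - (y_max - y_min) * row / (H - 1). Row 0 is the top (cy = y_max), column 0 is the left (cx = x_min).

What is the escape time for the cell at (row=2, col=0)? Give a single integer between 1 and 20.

Answer: 20

Derivation:
z_0 = 0 + 0i, c = -1.2400 + 0.0000i
Iter 1: z = -1.2400 + 0.0000i, |z|^2 = 1.5376
Iter 2: z = 0.2976 + 0.0000i, |z|^2 = 0.0886
Iter 3: z = -1.1514 + 0.0000i, |z|^2 = 1.3258
Iter 4: z = 0.0858 + 0.0000i, |z|^2 = 0.0074
Iter 5: z = -1.2326 + 0.0000i, |z|^2 = 1.5194
Iter 6: z = 0.2794 + 0.0000i, |z|^2 = 0.0781
Iter 7: z = -1.1619 + 0.0000i, |z|^2 = 1.3501
Iter 8: z = 0.1101 + 0.0000i, |z|^2 = 0.0121
Iter 9: z = -1.2279 + 0.0000i, |z|^2 = 1.5077
Iter 10: z = 0.2677 + 0.0000i, |z|^2 = 0.0717
Iter 11: z = -1.1683 + 0.0000i, |z|^2 = 1.3650
Iter 12: z = 0.1250 + 0.0000i, |z|^2 = 0.0156
Iter 13: z = -1.2244 + 0.0000i, |z|^2 = 1.4991
Iter 14: z = 0.2591 + 0.0000i, |z|^2 = 0.0671
Iter 15: z = -1.1729 + 0.0000i, |z|^2 = 1.3756
Iter 16: z = 0.1356 + 0.0000i, |z|^2 = 0.0184
Iter 17: z = -1.2216 + 0.0000i, |z|^2 = 1.4923
Iter 18: z = 0.2523 + 0.0000i, |z|^2 = 0.0637
Iter 19: z = -1.1763 + 0.0000i, |z|^2 = 1.3838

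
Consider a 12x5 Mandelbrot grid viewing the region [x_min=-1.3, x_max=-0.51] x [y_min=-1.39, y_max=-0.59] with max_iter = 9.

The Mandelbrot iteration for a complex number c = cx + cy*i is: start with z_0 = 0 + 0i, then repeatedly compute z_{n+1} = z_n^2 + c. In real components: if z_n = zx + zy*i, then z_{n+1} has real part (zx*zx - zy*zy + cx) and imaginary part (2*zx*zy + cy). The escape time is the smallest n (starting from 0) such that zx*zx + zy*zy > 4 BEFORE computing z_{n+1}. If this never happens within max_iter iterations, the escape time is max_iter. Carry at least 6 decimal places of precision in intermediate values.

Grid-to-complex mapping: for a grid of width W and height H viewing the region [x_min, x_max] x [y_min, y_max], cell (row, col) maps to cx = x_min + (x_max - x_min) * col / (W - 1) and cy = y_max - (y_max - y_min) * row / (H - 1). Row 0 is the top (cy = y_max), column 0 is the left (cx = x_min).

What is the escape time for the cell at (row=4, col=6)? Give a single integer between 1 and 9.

z_0 = 0 + 0i, c = -0.8691 + -1.3900i
Iter 1: z = -0.8691 + -1.3900i, |z|^2 = 2.6874
Iter 2: z = -2.0459 + 1.0261i, |z|^2 = 5.2384
Escaped at iteration 2

Answer: 2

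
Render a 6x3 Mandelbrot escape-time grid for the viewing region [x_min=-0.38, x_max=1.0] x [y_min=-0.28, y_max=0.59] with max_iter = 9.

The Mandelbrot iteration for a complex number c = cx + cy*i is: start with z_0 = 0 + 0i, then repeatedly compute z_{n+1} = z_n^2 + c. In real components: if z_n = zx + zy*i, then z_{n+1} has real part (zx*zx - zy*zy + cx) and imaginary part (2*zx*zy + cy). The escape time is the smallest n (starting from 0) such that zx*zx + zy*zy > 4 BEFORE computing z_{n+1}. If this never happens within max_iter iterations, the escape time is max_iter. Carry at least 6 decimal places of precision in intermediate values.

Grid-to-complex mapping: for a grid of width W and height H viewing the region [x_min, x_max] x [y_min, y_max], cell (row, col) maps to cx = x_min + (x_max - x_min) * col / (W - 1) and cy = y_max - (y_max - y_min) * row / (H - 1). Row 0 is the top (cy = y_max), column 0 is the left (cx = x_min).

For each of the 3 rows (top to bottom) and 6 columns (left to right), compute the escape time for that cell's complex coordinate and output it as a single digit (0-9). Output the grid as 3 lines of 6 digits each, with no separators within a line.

Answer: 999532
999732
999832

Derivation:
(row=0, col=0): c = -0.3800 + 0.5900i → escape time 9
(row=0, col=1): c = -0.1040 + 0.5900i → escape time 9
(row=0, col=2): c = 0.1720 + 0.5900i → escape time 9
(row=0, col=3): c = 0.4480 + 0.5900i → escape time 5
(row=0, col=4): c = 0.7240 + 0.5900i → escape time 3
(row=0, col=5): c = 1.0000 + 0.5900i → escape time 2
(row=1, col=0): c = -0.3800 + 0.1550i → escape time 9
(row=1, col=1): c = -0.1040 + 0.1550i → escape time 9
(row=1, col=2): c = 0.1720 + 0.1550i → escape time 9
(row=1, col=3): c = 0.4480 + 0.1550i → escape time 7
(row=1, col=4): c = 0.7240 + 0.1550i → escape time 3
(row=1, col=5): c = 1.0000 + 0.1550i → escape time 2
(row=2, col=0): c = -0.3800 + -0.2800i → escape time 9
(row=2, col=1): c = -0.1040 + -0.2800i → escape time 9
(row=2, col=2): c = 0.1720 + -0.2800i → escape time 9
(row=2, col=3): c = 0.4480 + -0.2800i → escape time 8
(row=2, col=4): c = 0.7240 + -0.2800i → escape time 3
(row=2, col=5): c = 1.0000 + -0.2800i → escape time 2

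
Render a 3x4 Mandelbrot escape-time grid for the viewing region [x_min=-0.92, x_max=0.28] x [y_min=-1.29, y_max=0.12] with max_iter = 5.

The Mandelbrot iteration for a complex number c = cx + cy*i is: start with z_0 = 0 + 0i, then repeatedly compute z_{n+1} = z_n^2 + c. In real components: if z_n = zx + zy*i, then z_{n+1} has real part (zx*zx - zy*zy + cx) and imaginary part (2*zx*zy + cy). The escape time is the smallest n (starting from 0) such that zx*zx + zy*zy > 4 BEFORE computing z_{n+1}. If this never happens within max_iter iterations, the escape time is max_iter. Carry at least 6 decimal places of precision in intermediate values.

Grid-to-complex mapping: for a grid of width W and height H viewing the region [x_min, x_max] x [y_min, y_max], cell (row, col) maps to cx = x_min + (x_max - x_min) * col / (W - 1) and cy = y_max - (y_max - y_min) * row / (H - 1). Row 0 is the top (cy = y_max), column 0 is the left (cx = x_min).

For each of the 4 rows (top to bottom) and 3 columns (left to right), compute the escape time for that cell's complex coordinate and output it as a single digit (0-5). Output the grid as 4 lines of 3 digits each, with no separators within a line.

(row=0, col=0): c = -0.9200 + 0.1200i → escape time 5
(row=0, col=1): c = -0.3200 + 0.1200i → escape time 5
(row=0, col=2): c = 0.2800 + 0.1200i → escape time 5
(row=1, col=0): c = -0.9200 + -0.3500i → escape time 5
(row=1, col=1): c = -0.3200 + -0.3500i → escape time 5
(row=1, col=2): c = 0.2800 + -0.3500i → escape time 5
(row=2, col=0): c = -0.9200 + -0.8200i → escape time 3
(row=2, col=1): c = -0.3200 + -0.8200i → escape time 5
(row=2, col=2): c = 0.2800 + -0.8200i → escape time 4
(row=3, col=0): c = -0.9200 + -1.2900i → escape time 2
(row=3, col=1): c = -0.3200 + -1.2900i → escape time 3
(row=3, col=2): c = 0.2800 + -1.2900i → escape time 2

Answer: 555
555
354
232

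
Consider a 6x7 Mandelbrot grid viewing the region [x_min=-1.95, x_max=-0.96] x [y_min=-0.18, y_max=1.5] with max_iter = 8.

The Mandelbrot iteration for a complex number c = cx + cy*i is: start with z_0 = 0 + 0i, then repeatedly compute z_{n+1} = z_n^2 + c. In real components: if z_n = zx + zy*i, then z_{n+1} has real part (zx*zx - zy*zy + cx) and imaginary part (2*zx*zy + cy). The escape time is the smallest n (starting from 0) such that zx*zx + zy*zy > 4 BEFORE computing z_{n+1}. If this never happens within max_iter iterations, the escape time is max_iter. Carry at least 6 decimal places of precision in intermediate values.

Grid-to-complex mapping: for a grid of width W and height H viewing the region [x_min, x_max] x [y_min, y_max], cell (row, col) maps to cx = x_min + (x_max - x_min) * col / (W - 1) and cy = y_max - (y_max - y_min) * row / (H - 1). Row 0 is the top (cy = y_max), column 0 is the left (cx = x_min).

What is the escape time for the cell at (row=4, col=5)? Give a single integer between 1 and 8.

z_0 = 0 + 0i, c = -0.9600 + 0.3800i
Iter 1: z = -0.9600 + 0.3800i, |z|^2 = 1.0660
Iter 2: z = -0.1828 + -0.3496i, |z|^2 = 0.1556
Iter 3: z = -1.0488 + 0.5078i, |z|^2 = 1.3579
Iter 4: z = -0.1179 + -0.6852i, |z|^2 = 0.4834
Iter 5: z = -1.4156 + 0.5415i, |z|^2 = 2.2972
Iter 6: z = 0.7506 + -1.1532i, |z|^2 = 1.8934
Iter 7: z = -1.7265 + -1.3513i, |z|^2 = 4.8067
Escaped at iteration 7

Answer: 7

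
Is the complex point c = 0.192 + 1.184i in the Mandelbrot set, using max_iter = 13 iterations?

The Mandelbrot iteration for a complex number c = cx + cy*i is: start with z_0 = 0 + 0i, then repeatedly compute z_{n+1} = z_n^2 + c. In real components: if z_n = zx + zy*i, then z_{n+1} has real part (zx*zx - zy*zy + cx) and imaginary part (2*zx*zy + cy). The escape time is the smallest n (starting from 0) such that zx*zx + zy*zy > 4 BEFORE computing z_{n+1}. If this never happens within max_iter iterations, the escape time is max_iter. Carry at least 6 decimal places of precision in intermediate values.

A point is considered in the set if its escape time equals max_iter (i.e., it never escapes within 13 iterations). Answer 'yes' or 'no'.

z_0 = 0 + 0i, c = 0.1920 + 1.1840i
Iter 1: z = 0.1920 + 1.1840i, |z|^2 = 1.4387
Iter 2: z = -1.1730 + 1.6387i, |z|^2 = 4.0611
Escaped at iteration 2

Answer: no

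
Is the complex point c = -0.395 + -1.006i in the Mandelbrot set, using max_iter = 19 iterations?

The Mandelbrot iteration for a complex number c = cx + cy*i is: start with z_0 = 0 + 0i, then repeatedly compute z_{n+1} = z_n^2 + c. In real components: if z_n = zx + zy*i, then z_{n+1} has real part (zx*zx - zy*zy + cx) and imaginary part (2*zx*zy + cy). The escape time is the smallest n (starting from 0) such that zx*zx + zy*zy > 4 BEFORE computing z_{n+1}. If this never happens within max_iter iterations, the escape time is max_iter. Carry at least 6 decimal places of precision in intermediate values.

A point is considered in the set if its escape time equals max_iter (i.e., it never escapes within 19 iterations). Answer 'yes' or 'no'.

z_0 = 0 + 0i, c = -0.3950 + -1.0060i
Iter 1: z = -0.3950 + -1.0060i, |z|^2 = 1.1681
Iter 2: z = -1.2510 + -0.2113i, |z|^2 = 1.6097
Iter 3: z = 1.1254 + -0.4774i, |z|^2 = 1.4945
Iter 4: z = 0.6436 + -2.0806i, |z|^2 = 4.7430
Escaped at iteration 4

Answer: no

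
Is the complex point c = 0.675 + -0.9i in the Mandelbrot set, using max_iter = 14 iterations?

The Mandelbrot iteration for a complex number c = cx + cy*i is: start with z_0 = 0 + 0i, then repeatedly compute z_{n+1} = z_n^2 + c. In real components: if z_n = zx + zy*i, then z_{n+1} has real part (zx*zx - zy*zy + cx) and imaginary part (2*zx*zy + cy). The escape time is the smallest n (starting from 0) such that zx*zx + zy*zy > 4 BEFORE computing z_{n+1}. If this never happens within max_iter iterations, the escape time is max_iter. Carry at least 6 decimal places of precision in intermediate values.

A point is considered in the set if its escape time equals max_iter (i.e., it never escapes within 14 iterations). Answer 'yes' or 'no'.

Answer: no

Derivation:
z_0 = 0 + 0i, c = 0.6750 + -0.9000i
Iter 1: z = 0.6750 + -0.9000i, |z|^2 = 1.2656
Iter 2: z = 0.3206 + -2.1150i, |z|^2 = 4.5760
Escaped at iteration 2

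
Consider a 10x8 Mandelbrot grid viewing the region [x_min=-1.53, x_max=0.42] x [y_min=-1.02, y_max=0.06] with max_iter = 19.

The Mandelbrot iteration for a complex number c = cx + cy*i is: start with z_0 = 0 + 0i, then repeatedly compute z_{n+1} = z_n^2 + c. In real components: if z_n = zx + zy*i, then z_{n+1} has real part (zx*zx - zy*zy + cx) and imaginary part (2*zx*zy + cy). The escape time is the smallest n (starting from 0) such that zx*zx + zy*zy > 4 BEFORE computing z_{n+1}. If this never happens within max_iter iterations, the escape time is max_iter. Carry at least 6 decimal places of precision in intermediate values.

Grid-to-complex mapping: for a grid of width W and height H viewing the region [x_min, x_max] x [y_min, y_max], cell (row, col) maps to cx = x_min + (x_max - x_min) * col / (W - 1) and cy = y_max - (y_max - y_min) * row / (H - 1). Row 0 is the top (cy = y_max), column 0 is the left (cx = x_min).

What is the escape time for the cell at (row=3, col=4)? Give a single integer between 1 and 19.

z_0 = 0 + 0i, c = -0.6633 + -0.4029i
Iter 1: z = -0.6633 + -0.4029i, |z|^2 = 0.6023
Iter 2: z = -0.3856 + 0.1316i, |z|^2 = 0.1660
Iter 3: z = -0.5320 + -0.5044i, |z|^2 = 0.5373
Iter 4: z = -0.6347 + 0.1337i, |z|^2 = 0.4208
Iter 5: z = -0.2783 + -0.5726i, |z|^2 = 0.4054
Iter 6: z = -0.9138 + -0.0841i, |z|^2 = 0.8420
Iter 7: z = 0.1645 + -0.2492i, |z|^2 = 0.0892
Iter 8: z = -0.6983 + -0.4848i, |z|^2 = 0.7228
Iter 9: z = -0.4107 + 0.2743i, |z|^2 = 0.2440
Iter 10: z = -0.5699 + -0.6282i, |z|^2 = 0.7194
Iter 11: z = -0.7332 + 0.3132i, |z|^2 = 0.6356
Iter 12: z = -0.2238 + -0.8621i, |z|^2 = 0.7932
Iter 13: z = -1.3564 + -0.0170i, |z|^2 = 1.8401
Iter 14: z = 1.1762 + -0.3568i, |z|^2 = 1.5107
Iter 15: z = 0.5928 + -1.2422i, |z|^2 = 1.8945
Iter 16: z = -1.8551 + -1.8756i, |z|^2 = 6.9590
Escaped at iteration 16

Answer: 16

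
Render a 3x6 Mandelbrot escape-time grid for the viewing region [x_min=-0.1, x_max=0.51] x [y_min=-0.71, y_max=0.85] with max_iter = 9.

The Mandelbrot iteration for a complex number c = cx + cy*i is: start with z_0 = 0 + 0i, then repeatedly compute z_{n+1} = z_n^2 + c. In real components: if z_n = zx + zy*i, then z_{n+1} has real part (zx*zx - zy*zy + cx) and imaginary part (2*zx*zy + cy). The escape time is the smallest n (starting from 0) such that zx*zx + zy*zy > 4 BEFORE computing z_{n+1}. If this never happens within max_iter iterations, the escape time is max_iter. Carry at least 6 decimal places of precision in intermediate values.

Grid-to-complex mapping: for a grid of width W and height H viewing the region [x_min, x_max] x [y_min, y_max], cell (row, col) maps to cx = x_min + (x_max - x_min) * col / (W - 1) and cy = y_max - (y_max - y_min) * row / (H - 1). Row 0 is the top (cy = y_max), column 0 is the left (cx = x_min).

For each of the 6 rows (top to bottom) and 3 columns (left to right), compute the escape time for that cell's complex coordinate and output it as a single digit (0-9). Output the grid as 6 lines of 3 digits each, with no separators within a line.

Answer: 953
995
995
995
995
963

Derivation:
(row=0, col=0): c = -0.1000 + 0.8500i → escape time 9
(row=0, col=1): c = 0.2050 + 0.8500i → escape time 5
(row=0, col=2): c = 0.5100 + 0.8500i → escape time 3
(row=1, col=0): c = -0.1000 + 0.5380i → escape time 9
(row=1, col=1): c = 0.2050 + 0.5380i → escape time 9
(row=1, col=2): c = 0.5100 + 0.5380i → escape time 5
(row=2, col=0): c = -0.1000 + 0.2260i → escape time 9
(row=2, col=1): c = 0.2050 + 0.2260i → escape time 9
(row=2, col=2): c = 0.5100 + 0.2260i → escape time 5
(row=3, col=0): c = -0.1000 + -0.0860i → escape time 9
(row=3, col=1): c = 0.2050 + -0.0860i → escape time 9
(row=3, col=2): c = 0.5100 + -0.0860i → escape time 5
(row=4, col=0): c = -0.1000 + -0.3980i → escape time 9
(row=4, col=1): c = 0.2050 + -0.3980i → escape time 9
(row=4, col=2): c = 0.5100 + -0.3980i → escape time 5
(row=5, col=0): c = -0.1000 + -0.7100i → escape time 9
(row=5, col=1): c = 0.2050 + -0.7100i → escape time 6
(row=5, col=2): c = 0.5100 + -0.7100i → escape time 3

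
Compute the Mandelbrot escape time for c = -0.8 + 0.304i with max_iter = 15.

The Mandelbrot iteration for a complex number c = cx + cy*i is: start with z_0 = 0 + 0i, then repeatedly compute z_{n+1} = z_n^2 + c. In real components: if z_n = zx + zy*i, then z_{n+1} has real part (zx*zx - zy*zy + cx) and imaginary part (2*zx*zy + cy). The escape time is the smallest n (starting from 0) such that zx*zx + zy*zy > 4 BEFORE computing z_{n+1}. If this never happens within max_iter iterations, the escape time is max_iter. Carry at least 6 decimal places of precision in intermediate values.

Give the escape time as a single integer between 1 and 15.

Answer: 9

Derivation:
z_0 = 0 + 0i, c = -0.8000 + 0.3040i
Iter 1: z = -0.8000 + 0.3040i, |z|^2 = 0.7324
Iter 2: z = -0.2524 + -0.1824i, |z|^2 = 0.0970
Iter 3: z = -0.7696 + 0.3961i, |z|^2 = 0.7491
Iter 4: z = -0.3647 + -0.3056i, |z|^2 = 0.2264
Iter 5: z = -0.7604 + 0.5269i, |z|^2 = 0.8559
Iter 6: z = -0.4994 + -0.4973i, |z|^2 = 0.4967
Iter 7: z = -0.7979 + 0.8007i, |z|^2 = 1.2778
Iter 8: z = -0.8044 + -0.9738i, |z|^2 = 1.5954
Iter 9: z = -1.1013 + 1.8707i, |z|^2 = 4.7124
Escaped at iteration 9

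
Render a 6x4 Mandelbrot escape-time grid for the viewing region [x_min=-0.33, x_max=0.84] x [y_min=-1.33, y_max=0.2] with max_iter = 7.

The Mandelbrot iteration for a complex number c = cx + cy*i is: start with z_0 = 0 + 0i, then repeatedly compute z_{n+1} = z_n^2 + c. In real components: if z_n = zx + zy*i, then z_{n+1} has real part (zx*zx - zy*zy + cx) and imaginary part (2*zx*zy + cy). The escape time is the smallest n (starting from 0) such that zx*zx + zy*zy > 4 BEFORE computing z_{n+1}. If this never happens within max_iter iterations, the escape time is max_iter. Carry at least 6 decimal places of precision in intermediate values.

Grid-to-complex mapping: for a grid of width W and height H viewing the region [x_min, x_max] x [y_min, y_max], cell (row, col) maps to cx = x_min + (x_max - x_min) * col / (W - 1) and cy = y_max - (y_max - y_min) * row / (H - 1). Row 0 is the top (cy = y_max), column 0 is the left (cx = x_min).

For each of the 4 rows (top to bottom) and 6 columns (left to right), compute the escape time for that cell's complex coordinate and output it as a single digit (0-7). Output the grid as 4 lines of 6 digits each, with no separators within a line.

Answer: 777743
777743
775432
222222

Derivation:
(row=0, col=0): c = -0.3300 + 0.2000i → escape time 7
(row=0, col=1): c = -0.0960 + 0.2000i → escape time 7
(row=0, col=2): c = 0.1380 + 0.2000i → escape time 7
(row=0, col=3): c = 0.3720 + 0.2000i → escape time 7
(row=0, col=4): c = 0.6060 + 0.2000i → escape time 4
(row=0, col=5): c = 0.8400 + 0.2000i → escape time 3
(row=1, col=0): c = -0.3300 + -0.3100i → escape time 7
(row=1, col=1): c = -0.0960 + -0.3100i → escape time 7
(row=1, col=2): c = 0.1380 + -0.3100i → escape time 7
(row=1, col=3): c = 0.3720 + -0.3100i → escape time 7
(row=1, col=4): c = 0.6060 + -0.3100i → escape time 4
(row=1, col=5): c = 0.8400 + -0.3100i → escape time 3
(row=2, col=0): c = -0.3300 + -0.8200i → escape time 7
(row=2, col=1): c = -0.0960 + -0.8200i → escape time 7
(row=2, col=2): c = 0.1380 + -0.8200i → escape time 5
(row=2, col=3): c = 0.3720 + -0.8200i → escape time 4
(row=2, col=4): c = 0.6060 + -0.8200i → escape time 3
(row=2, col=5): c = 0.8400 + -0.8200i → escape time 2
(row=3, col=0): c = -0.3300 + -1.3300i → escape time 2
(row=3, col=1): c = -0.0960 + -1.3300i → escape time 2
(row=3, col=2): c = 0.1380 + -1.3300i → escape time 2
(row=3, col=3): c = 0.3720 + -1.3300i → escape time 2
(row=3, col=4): c = 0.6060 + -1.3300i → escape time 2
(row=3, col=5): c = 0.8400 + -1.3300i → escape time 2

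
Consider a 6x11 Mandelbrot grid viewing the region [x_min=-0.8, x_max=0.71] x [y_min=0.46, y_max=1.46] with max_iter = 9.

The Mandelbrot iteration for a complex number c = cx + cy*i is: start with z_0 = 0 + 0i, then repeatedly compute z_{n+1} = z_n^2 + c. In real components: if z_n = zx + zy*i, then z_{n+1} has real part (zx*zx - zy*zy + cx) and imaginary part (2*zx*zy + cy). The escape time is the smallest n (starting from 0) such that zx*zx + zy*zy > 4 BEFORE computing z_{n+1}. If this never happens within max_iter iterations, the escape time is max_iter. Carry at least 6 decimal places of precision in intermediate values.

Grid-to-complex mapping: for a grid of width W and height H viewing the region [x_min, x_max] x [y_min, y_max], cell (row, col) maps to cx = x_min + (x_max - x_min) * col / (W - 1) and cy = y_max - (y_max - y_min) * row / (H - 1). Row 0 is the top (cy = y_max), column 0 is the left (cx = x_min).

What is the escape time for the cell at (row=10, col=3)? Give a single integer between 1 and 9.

z_0 = 0 + 0i, c = 0.1060 + 0.4600i
Iter 1: z = 0.1060 + 0.4600i, |z|^2 = 0.2228
Iter 2: z = -0.0944 + 0.5575i, |z|^2 = 0.3197
Iter 3: z = -0.1959 + 0.3548i, |z|^2 = 0.1643
Iter 4: z = 0.0185 + 0.3210i, |z|^2 = 0.1034
Iter 5: z = 0.0033 + 0.4719i, |z|^2 = 0.2227
Iter 6: z = -0.1167 + 0.4631i, |z|^2 = 0.2281
Iter 7: z = -0.0949 + 0.3519i, |z|^2 = 0.1329
Iter 8: z = -0.0089 + 0.3932i, |z|^2 = 0.1547

Answer: 9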